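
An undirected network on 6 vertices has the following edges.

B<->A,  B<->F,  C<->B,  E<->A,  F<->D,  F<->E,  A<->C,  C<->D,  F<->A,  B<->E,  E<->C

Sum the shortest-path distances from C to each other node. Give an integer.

6

Distances from C: A:1, B:1, D:1, E:1, F:2.
Sum = 1 + 1 + 1 + 1 + 2 = 6.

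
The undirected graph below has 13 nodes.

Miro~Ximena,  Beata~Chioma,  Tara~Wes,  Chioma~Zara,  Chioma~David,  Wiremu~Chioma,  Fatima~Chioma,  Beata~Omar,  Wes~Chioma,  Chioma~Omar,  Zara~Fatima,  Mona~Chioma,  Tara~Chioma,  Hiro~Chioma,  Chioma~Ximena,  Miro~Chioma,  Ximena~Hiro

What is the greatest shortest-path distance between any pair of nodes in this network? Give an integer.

Eccentricity of each node (its greatest distance to any other): Beata:2, Chioma:1, David:2, Fatima:2, Hiro:2, Miro:2, Mona:2, Omar:2, Tara:2, Wes:2, Wiremu:2, Ximena:2, Zara:2.
The maximum eccentricity is 2, realized for instance by the pair Ximena–Wiremu via Ximena – Chioma – Wiremu. So the diameter is 2.

2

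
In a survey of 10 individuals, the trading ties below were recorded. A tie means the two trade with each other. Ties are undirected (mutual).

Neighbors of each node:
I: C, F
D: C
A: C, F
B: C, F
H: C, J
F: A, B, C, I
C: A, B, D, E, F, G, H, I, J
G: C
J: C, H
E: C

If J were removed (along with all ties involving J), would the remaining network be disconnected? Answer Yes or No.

Even without J, every remaining node can still reach every other (the residual graph is connected), so J is not a cut vertex.

No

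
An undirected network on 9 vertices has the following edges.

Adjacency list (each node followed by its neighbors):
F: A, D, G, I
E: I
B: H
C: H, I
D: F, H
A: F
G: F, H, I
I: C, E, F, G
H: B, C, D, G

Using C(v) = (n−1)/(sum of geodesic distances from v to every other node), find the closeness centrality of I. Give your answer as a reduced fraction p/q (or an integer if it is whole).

Distances from I: A:2, B:3, C:1, D:2, E:1, F:1, G:1, H:2. Sum = 13.
n = 9, so closeness = 8/13.

8/13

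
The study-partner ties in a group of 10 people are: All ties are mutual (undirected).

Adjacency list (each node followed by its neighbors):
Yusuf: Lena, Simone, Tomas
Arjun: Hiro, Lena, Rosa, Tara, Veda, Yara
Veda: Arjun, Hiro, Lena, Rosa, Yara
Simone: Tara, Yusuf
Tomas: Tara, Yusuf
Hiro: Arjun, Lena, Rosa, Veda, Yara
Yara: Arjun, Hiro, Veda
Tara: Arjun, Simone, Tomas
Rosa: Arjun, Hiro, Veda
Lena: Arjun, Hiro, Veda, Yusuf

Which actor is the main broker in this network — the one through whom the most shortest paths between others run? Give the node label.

Unnormalized betweenness of each node: Arjun:38/3, Hiro:5/3, Lena:7, Rosa:0, Simone:1/2, Tara:17/2, Tomas:1/2, Veda:5/3, Yara:0, Yusuf:9/2.
Arjun has the largest value, 38/3, making it the main broker — the node through which the most shortest paths run.

Arjun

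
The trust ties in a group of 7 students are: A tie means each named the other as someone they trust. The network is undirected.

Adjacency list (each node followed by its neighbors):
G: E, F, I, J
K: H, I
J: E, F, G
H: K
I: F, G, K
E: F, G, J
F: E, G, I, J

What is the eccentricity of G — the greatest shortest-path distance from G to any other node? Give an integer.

3

Distances from G: E:1, F:1, H:3, I:1, J:1, K:2.
The largest is 3 (to H), so the eccentricity of G is 3.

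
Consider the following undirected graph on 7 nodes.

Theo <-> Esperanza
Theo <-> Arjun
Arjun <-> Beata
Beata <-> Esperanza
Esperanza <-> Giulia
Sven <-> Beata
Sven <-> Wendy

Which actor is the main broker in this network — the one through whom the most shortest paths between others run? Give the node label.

Beata

Unnormalized betweenness of each node: Arjun:3/2, Beata:9, Esperanza:13/2, Giulia:0, Sven:5, Theo:1, Wendy:0.
Beata has the largest value, 9, making it the main broker — the node through which the most shortest paths run.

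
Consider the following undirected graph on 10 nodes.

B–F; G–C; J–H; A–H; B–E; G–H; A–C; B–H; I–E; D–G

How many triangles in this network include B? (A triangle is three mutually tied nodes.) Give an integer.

B's neighbors are E, F, and H, but none of them are tied to each other, so no triangle contains B.

0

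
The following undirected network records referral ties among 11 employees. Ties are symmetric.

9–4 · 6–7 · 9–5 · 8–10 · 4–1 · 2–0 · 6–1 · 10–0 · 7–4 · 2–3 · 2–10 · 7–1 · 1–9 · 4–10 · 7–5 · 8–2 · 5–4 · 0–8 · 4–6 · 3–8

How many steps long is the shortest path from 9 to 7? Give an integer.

One shortest route is 9 – 1 – 7, which uses 2 edges, and 9 and 7 are not directly tied, so nothing shorter exists. So d(9,7) = 2.

2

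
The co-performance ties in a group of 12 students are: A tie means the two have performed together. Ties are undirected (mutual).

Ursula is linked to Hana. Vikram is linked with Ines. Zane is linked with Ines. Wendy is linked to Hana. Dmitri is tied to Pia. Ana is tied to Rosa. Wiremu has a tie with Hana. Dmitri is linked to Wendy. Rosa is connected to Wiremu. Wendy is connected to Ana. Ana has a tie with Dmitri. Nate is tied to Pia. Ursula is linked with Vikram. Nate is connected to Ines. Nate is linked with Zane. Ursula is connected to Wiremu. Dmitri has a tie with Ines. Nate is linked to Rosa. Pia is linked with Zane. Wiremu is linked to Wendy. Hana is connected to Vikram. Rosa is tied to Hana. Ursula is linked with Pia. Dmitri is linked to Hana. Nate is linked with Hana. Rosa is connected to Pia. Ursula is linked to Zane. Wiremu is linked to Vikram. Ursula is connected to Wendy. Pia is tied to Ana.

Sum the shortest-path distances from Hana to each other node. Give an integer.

Distances from Hana: Ana:2, Dmitri:1, Ines:2, Nate:1, Pia:2, Rosa:1, Ursula:1, Vikram:1, Wendy:1, Wiremu:1, Zane:2.
Sum = 2 + 1 + 2 + 1 + 2 + 1 + 1 + 1 + 1 + 1 + 2 = 15.

15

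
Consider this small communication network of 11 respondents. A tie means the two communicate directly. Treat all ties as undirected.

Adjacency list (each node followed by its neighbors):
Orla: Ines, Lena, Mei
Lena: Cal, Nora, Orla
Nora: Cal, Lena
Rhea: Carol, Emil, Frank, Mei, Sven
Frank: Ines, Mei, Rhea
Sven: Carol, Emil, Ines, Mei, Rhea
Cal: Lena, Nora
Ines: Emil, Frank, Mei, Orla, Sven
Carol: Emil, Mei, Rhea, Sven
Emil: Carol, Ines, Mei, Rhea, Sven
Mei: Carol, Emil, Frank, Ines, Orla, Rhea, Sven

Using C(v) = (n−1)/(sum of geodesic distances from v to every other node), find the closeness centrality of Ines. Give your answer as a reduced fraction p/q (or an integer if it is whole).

10/17

Distances from Ines: Cal:3, Carol:2, Emil:1, Frank:1, Lena:2, Mei:1, Nora:3, Orla:1, Rhea:2, Sven:1. Sum = 17.
n = 11, so closeness = 10/17.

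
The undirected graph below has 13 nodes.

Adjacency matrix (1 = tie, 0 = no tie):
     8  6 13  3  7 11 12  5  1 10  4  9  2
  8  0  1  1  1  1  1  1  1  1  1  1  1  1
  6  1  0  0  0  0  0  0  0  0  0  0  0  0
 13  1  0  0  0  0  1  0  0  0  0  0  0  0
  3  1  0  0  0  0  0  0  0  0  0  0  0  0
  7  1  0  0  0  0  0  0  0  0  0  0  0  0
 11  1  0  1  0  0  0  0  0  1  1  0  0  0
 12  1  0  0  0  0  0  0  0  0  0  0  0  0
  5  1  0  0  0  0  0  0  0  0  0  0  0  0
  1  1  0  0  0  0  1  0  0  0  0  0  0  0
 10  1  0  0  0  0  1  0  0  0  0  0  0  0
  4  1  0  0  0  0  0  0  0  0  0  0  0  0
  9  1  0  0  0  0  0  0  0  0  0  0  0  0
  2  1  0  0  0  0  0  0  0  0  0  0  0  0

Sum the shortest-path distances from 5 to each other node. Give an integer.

23

Distances from 5: 1:2, 2:2, 3:2, 4:2, 6:2, 7:2, 8:1, 9:2, 10:2, 11:2, 12:2, 13:2.
Sum = 2 + 2 + 2 + 2 + 2 + 2 + 1 + 2 + 2 + 2 + 2 + 2 = 23.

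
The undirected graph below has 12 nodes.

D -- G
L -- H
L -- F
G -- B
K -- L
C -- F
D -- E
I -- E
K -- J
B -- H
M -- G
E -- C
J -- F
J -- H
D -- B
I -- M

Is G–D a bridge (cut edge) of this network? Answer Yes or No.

No

Even without that edge, G still reaches D via G – B – D, so the network stays connected. Not a bridge.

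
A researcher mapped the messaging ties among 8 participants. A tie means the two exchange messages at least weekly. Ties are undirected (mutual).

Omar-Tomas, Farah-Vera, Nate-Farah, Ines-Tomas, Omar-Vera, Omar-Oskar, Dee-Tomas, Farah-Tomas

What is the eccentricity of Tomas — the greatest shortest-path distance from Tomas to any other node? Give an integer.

2

Distances from Tomas: Dee:1, Farah:1, Ines:1, Nate:2, Omar:1, Oskar:2, Vera:2.
The largest is 2 (to Nate, Vera, and Oskar), so the eccentricity of Tomas is 2.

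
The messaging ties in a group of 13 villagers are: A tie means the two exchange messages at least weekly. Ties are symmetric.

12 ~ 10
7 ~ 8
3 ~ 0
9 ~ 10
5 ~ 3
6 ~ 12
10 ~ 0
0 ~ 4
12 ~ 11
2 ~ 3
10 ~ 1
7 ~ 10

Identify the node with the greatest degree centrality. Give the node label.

10

Degrees — 0:3, 1:1, 2:1, 3:3, 4:1, 5:1, 6:1, 7:2, 8:1, 9:1, 10:5, 11:1, 12:3.
The maximum is 5, attained only by 10.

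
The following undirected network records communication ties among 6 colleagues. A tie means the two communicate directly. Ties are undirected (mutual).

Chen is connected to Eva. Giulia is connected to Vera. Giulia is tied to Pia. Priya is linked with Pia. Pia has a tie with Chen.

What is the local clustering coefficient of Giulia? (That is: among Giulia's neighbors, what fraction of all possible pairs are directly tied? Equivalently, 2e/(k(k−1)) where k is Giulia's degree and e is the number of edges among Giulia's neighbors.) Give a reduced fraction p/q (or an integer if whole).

0

Giulia's neighbors: Pia and Vera (k = 2).
Possible neighbor pairs: C(2,2) = 1. Edges among them: none → e = 0.
Clustering(Giulia) = 0/1.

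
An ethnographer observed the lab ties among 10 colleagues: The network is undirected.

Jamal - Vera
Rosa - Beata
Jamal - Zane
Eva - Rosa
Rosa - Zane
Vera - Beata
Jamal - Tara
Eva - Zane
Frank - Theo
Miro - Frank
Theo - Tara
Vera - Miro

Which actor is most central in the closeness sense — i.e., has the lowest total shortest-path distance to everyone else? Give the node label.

Jamal

Farness (sum of distances to all others) for each node — Beata:20, Eva:25, Frank:25, Jamal:16, Miro:21, Rosa:21, Tara:20, Theo:24, Vera:17, Zane:19.
The smallest farness is 16, for Jamal, so Jamal has the highest closeness.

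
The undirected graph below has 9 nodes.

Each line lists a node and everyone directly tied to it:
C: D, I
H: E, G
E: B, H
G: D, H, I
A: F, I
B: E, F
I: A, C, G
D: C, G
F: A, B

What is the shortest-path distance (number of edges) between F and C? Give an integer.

One shortest route is F – A – I – C, which uses 3 edges, and at distance 2 from F we only reach {E, I}, which does not include C. So d(F,C) = 3.

3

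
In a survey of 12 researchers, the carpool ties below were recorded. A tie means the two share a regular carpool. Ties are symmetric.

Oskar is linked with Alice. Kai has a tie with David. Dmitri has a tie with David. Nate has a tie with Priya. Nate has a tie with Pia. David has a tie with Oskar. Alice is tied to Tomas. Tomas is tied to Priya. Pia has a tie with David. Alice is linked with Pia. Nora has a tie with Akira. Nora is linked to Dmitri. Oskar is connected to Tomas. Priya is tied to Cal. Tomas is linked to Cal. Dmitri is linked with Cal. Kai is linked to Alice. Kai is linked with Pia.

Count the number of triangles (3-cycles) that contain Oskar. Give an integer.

1

Oskar's neighbors: Alice, David, and Tomas.
Neighbor pairs that are themselves tied: Oskar–Alice–Tomas. Each forms one triangle with Oskar, for 1 in total.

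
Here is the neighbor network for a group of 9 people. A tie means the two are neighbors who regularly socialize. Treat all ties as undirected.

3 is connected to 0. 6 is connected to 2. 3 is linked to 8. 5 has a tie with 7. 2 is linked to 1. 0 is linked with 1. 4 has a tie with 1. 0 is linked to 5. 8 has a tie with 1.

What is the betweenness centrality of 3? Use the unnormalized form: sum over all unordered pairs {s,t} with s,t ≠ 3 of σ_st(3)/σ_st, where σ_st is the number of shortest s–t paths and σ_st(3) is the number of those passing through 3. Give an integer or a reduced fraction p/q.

Pairs whose geodesics pass through 3 — 5–8: 1/2; 7–8: 1/2; 0–8: 1/2.
All other pairs contribute 0.
Summing the contributions gives betweenness(3) = 3/2.

3/2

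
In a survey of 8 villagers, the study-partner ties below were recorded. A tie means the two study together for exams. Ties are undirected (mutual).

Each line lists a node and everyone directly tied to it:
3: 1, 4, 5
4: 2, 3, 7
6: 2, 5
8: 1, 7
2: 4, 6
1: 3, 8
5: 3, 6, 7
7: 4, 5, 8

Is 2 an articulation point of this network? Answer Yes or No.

Even without 2, every remaining node can still reach every other (the residual graph is connected), so 2 is not a cut vertex.

No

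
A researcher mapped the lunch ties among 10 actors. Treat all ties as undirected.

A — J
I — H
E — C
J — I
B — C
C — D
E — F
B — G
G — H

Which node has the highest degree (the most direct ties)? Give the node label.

Degrees — A:1, B:2, C:3, D:1, E:2, F:1, G:2, H:2, I:2, J:2.
The maximum is 3, attained only by C.

C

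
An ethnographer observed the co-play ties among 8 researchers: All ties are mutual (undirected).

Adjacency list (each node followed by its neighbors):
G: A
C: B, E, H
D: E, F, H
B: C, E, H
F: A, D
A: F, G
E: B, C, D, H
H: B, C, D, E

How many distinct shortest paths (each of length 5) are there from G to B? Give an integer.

2

The shortest distance is 5. The length-5 paths are: G–A–F–D–E–B; G–A–F–D–H–B.
That gives 2 distinct shortest paths.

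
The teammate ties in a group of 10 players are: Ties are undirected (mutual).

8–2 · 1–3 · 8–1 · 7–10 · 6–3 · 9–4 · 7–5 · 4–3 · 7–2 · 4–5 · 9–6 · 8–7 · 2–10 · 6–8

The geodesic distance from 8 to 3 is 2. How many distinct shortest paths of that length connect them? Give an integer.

The shortest distance is 2. The length-2 paths are: 8–1–3; 8–6–3.
That gives 2 distinct shortest paths.

2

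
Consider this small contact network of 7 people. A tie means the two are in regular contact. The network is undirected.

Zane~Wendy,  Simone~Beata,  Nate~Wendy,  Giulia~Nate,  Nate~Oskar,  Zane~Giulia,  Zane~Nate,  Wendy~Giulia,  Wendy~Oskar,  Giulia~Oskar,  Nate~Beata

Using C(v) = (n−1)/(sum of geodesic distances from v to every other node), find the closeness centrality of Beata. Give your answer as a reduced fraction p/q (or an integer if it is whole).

3/5

Distances from Beata: Giulia:2, Nate:1, Oskar:2, Simone:1, Wendy:2, Zane:2. Sum = 10.
n = 7, so closeness = 6/10 = 3/5.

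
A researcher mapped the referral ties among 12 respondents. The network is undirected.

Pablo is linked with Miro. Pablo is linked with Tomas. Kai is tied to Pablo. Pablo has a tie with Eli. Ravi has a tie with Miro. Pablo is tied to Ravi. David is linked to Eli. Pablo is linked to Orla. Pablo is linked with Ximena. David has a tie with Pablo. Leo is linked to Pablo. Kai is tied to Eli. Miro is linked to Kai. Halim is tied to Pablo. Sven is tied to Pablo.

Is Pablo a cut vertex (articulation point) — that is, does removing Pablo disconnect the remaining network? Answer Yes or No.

Removing Pablo leaves {Sven} with no path to {David, Eli, Kai, Miro, and Ravi}, so the network splits into 7 components. Pablo is a cut vertex.

Yes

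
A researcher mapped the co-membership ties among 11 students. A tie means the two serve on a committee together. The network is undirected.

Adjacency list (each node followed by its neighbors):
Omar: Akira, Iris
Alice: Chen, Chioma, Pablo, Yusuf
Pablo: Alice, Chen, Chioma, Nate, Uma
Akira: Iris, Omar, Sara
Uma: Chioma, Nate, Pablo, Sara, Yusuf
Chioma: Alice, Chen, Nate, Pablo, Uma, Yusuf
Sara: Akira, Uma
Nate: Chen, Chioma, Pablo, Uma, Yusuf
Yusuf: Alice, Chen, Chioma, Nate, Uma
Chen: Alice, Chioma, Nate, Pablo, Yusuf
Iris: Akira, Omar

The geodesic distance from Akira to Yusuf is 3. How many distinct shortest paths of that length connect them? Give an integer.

1

The shortest distance is 3, and the only length-3 path is Akira–Sara–Uma–Yusuf. So there is exactly 1 shortest path.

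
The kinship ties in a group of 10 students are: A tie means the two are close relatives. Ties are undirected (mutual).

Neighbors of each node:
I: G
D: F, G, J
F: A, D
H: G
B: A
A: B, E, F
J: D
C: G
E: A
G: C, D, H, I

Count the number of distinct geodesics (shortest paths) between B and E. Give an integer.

The shortest distance is 2, and the only length-2 path is B–A–E. So there is exactly 1 shortest path.

1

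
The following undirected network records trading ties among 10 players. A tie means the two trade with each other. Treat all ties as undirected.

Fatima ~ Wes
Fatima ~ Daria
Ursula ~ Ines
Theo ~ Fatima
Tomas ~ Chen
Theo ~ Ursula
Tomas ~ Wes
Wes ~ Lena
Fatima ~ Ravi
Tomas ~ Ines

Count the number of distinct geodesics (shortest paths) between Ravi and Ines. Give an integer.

The shortest distance is 4. The length-4 paths are: Ravi–Fatima–Wes–Tomas–Ines; Ravi–Fatima–Theo–Ursula–Ines.
That gives 2 distinct shortest paths.

2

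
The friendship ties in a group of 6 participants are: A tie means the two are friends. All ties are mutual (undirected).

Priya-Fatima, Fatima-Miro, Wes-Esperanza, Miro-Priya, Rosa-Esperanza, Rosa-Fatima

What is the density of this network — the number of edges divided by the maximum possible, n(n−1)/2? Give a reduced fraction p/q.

2/5

There are 6 edges and 6 nodes, so the maximum possible is C(6,2) = 15.
Density = 6/15 = 2/5.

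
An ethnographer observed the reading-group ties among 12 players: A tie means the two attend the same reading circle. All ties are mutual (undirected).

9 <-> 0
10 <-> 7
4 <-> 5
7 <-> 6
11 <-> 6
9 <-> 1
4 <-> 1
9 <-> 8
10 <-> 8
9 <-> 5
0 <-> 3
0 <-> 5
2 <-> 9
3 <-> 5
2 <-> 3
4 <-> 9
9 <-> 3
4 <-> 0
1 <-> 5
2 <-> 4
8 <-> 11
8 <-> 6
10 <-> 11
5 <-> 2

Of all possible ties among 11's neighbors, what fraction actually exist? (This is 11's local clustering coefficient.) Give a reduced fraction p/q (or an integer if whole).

2/3

11's neighbors: 6, 8, and 10 (k = 3).
Possible neighbor pairs: C(3,2) = 3. Edges among them: 6–8, 8–10 → e = 2.
Clustering(11) = 2/3.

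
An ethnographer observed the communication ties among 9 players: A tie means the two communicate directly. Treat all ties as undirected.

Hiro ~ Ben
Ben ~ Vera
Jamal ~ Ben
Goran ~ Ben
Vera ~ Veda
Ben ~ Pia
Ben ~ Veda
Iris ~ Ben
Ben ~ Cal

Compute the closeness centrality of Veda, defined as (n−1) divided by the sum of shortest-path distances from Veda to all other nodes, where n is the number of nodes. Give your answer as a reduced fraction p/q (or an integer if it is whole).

Distances from Veda: Ben:1, Cal:2, Goran:2, Hiro:2, Iris:2, Jamal:2, Pia:2, Vera:1. Sum = 14.
n = 9, so closeness = 8/14 = 4/7.

4/7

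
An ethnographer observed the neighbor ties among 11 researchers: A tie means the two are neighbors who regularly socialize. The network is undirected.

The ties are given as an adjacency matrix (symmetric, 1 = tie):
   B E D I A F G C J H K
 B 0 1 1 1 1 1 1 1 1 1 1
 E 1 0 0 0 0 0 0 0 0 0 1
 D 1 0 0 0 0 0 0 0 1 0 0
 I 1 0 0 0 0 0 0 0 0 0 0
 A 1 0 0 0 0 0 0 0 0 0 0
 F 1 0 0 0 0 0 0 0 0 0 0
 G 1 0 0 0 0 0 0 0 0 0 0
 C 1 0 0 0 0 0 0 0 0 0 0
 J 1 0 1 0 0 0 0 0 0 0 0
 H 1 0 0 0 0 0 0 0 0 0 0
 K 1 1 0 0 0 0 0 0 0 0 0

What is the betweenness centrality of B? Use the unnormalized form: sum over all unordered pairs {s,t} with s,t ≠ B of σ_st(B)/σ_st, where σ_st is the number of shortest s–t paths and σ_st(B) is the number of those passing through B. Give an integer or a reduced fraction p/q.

43

Pairs whose geodesics pass through B — E–D: 1; E–I: 1; E–A: 1; E–F: 1; E–G: 1; E–C: 1; E–J: 1; E–H: 1; D–I: 1; D–A: 1; D–F: 1; D–G: 1; D–C: 1; D–H: 1 … (+29 more pairs).
All other pairs contribute 0.
Summing the contributions gives betweenness(B) = 43.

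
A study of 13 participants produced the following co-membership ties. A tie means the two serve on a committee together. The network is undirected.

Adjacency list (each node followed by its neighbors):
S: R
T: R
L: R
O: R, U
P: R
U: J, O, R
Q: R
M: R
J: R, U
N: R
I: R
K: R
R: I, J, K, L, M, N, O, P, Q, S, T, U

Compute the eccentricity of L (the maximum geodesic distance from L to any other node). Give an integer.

Distances from L: I:2, J:2, K:2, M:2, N:2, O:2, P:2, Q:2, R:1, S:2, T:2, U:2.
The largest is 2 (to O, U, K, N, M, P, T, I, J, S, and Q), so the eccentricity of L is 2.

2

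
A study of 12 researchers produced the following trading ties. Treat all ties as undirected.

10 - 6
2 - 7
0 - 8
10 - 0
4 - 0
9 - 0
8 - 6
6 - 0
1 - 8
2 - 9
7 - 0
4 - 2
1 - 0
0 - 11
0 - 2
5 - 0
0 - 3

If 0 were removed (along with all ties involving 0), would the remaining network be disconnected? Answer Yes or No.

Removing 0 leaves {2, 4, 7, and 9} with no path to {11}, so the network splits into 5 components. 0 is a cut vertex.

Yes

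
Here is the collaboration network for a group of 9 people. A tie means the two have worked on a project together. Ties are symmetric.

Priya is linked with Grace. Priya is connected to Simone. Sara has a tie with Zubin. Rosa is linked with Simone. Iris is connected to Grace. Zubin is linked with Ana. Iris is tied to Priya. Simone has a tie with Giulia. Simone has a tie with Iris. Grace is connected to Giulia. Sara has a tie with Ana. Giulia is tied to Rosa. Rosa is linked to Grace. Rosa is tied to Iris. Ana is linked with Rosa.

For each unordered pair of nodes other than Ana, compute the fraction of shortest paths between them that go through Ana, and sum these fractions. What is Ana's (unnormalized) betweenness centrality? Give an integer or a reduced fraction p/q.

Pairs whose geodesics pass through Ana — Iris–Sara: 1; Iris–Zubin: 1; Giulia–Sara: 1; Giulia–Zubin: 1; Rosa–Sara: 1; Rosa–Zubin: 1; Priya–Sara: 3/3; Priya–Zubin: 3/3; Grace–Sara: 1; Grace–Zubin: 1; Simone–Sara: 1; Simone–Zubin: 1.
All other pairs contribute 0.
Summing the contributions gives betweenness(Ana) = 12.

12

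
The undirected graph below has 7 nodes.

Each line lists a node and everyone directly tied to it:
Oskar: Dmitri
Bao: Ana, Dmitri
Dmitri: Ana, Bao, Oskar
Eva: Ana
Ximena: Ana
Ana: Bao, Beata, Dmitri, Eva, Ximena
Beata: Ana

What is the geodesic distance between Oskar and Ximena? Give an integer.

One shortest route is Oskar – Dmitri – Ana – Ximena, which uses 3 edges, and at distance 2 from Oskar we only reach {Ana, Bao}, which does not include Ximena. So d(Oskar,Ximena) = 3.

3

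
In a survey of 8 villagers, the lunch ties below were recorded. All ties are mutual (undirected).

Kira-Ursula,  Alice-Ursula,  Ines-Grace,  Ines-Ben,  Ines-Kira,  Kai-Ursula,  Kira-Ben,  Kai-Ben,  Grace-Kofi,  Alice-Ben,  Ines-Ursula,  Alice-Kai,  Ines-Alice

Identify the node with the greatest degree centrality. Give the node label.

Degrees — Alice:4, Ben:4, Grace:2, Ines:5, Kai:3, Kira:3, Kofi:1, Ursula:4.
The maximum is 5, attained only by Ines.

Ines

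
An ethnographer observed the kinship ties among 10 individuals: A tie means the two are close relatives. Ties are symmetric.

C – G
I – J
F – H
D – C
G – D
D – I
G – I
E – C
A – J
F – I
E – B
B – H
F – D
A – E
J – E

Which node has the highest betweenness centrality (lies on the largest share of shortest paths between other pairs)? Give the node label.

E

Unnormalized betweenness of each node: A:0, B:10/3, C:29/6, D:10/3, E:10, F:5, G:1/2, H:7/3, I:41/6, J:29/6.
E has the largest value, 10, making it the main broker — the node through which the most shortest paths run.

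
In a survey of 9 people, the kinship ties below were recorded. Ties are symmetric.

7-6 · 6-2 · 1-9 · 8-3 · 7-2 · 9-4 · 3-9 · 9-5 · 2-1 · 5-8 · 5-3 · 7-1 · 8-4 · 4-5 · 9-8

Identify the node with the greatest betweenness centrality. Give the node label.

9

Unnormalized betweenness of each node: 1:15, 2:3, 3:0, 4:0, 5:1/3, 6:0, 7:3, 8:1/3, 9:49/3.
9 has the largest value, 49/3, making it the main broker — the node through which the most shortest paths run.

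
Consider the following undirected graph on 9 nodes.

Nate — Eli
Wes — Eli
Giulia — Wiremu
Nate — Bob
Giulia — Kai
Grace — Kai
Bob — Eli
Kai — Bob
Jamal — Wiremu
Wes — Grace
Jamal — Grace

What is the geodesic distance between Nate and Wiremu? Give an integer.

One shortest route is Nate – Bob – Kai – Giulia – Wiremu, which uses 4 edges, and at distance 3 from Nate we only reach {Giulia, Grace}, which does not include Wiremu. So d(Nate,Wiremu) = 4.

4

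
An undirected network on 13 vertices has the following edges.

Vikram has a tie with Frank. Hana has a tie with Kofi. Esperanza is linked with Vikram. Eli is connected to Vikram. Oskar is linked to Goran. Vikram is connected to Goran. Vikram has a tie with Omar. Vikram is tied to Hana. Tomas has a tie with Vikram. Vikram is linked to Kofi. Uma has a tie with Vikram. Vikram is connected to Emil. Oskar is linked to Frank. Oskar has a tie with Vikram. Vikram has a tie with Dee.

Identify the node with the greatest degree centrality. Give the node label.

Degrees — Dee:1, Eli:1, Emil:1, Esperanza:1, Frank:2, Goran:2, Hana:2, Kofi:2, Omar:1, Oskar:3, Tomas:1, Uma:1, Vikram:12.
The maximum is 12, attained only by Vikram.

Vikram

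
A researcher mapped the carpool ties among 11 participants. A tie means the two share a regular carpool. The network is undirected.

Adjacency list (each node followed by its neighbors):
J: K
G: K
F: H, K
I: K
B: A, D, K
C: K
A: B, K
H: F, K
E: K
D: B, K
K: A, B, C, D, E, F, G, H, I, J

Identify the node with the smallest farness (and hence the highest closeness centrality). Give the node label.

K

Farness (sum of distances to all others) for each node — A:18, B:17, C:19, D:18, E:19, F:18, G:19, H:18, I:19, J:19, K:10.
The smallest farness is 10, for K, so K has the highest closeness.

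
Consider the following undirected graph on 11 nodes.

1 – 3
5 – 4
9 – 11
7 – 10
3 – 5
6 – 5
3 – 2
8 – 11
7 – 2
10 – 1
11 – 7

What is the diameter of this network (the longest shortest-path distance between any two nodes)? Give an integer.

6

Eccentricity of each node (its greatest distance to any other): 1:4, 2:3, 3:4, 4:6, 5:5, 6:6, 7:4, 8:6, 9:6, 10:4, 11:5.
The maximum eccentricity is 6, realized for instance by the pair 9–6 via 9 – 11 – 7 – 2 – 3 – 5 – 6. So the diameter is 6.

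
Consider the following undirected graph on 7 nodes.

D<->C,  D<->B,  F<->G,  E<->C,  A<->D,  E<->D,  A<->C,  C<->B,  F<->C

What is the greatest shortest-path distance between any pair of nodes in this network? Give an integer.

Eccentricity of each node (its greatest distance to any other): A:3, B:3, C:2, D:3, E:3, F:2, G:3.
The maximum eccentricity is 3, realized for instance by the pair G–E via G – F – C – E. So the diameter is 3.

3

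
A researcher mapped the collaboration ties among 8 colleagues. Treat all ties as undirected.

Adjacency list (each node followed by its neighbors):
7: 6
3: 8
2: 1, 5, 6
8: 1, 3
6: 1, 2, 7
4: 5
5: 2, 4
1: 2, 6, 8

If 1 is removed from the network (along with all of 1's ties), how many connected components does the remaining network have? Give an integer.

Without 1, the remaining ties split the others into: {3, 8}; {2, 4, 5, 6, 7}.
That's 2 separate components.

2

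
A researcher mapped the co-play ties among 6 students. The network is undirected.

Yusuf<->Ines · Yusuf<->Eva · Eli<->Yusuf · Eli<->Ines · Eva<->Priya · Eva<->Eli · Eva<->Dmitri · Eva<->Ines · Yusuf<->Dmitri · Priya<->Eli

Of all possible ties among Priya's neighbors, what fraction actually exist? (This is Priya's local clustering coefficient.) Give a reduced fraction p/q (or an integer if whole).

Priya's neighbors: Eli and Eva (k = 2).
Possible neighbor pairs: C(2,2) = 1. Edges among them: Eli–Eva → e = 1.
Clustering(Priya) = 1/1.

1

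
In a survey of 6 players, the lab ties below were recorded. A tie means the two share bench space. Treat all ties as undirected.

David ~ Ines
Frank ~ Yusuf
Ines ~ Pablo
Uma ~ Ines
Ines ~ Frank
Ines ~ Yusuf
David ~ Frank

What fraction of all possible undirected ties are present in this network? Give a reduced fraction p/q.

There are 7 edges and 6 nodes, so the maximum possible is C(6,2) = 15.
Density = 7/15.

7/15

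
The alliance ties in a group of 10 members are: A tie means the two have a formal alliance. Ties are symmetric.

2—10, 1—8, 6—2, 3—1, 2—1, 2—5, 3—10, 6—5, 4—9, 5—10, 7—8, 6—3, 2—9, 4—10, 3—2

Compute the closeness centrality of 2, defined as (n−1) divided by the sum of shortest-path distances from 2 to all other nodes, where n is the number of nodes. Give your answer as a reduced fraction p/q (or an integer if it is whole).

9/13

Distances from 2: 1:1, 3:1, 4:2, 5:1, 6:1, 7:3, 8:2, 9:1, 10:1. Sum = 13.
n = 10, so closeness = 9/13.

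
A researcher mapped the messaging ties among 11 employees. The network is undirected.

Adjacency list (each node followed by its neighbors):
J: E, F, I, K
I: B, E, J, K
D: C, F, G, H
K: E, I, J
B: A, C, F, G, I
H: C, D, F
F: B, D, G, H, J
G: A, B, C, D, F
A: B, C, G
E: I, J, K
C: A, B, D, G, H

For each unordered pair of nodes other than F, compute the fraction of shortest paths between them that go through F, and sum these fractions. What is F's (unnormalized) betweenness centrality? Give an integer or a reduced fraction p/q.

123/10

Pairs whose geodesics pass through F — A–J: 2/3; C–J: 4/5; B–D: 1/3; B–H: 1/2; B–J: 1/2; D–E: 1; D–J: 1; D–I: 2/4; D–K: 1; G–H: 1/3; G–E: 1/2; G–J: 1; G–K: 1/2; H–E: 1 … (+3 more pairs).
All other pairs contribute 0.
Summing the contributions gives betweenness(F) = 123/10.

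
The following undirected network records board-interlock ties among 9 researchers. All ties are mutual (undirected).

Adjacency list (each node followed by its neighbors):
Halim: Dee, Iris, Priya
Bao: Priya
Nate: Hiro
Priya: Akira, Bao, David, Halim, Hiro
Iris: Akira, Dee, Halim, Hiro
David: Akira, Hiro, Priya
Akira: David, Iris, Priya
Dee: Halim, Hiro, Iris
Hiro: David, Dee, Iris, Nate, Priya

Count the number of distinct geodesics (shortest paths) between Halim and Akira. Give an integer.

2

The shortest distance is 2. The length-2 paths are: Halim–Priya–Akira; Halim–Iris–Akira.
That gives 2 distinct shortest paths.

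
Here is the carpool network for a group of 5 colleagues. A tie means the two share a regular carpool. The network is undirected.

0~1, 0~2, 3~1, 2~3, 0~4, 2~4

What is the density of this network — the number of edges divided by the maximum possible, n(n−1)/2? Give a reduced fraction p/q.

There are 6 edges and 5 nodes, so the maximum possible is C(5,2) = 10.
Density = 6/10 = 3/5.

3/5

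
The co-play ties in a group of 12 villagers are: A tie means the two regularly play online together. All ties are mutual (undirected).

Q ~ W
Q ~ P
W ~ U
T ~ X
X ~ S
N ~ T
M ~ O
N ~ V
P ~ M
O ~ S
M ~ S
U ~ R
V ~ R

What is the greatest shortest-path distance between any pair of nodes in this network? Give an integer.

6

Eccentricity of each node (its greatest distance to any other): M:5, N:5, O:6, P:5, Q:5, R:6, S:5, T:5, U:5, V:5, W:5, X:5.
The maximum eccentricity is 6, realized for instance by the pair R–O via R – V – N – T – X – S – O. So the diameter is 6.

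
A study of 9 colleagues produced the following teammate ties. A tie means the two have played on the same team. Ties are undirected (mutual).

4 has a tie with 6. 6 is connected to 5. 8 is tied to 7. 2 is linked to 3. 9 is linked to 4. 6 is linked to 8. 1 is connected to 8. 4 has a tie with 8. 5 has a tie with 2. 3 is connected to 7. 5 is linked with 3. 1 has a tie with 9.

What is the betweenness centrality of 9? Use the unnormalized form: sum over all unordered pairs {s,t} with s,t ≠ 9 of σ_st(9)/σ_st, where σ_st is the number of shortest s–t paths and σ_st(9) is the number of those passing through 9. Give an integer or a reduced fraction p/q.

1/2

Pairs whose geodesics pass through 9 — 1–4: 1/2.
All other pairs contribute 0.
Summing the contributions gives betweenness(9) = 1/2.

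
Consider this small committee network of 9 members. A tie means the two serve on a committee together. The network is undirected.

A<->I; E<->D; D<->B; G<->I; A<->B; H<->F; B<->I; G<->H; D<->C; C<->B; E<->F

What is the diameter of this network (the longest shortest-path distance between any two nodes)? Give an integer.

4

Eccentricity of each node (its greatest distance to any other): A:4, B:3, C:4, D:3, E:3, F:4, G:3, H:4, I:3.
The maximum eccentricity is 4, realized for instance by the pair C–H via C – B – I – G – H. So the diameter is 4.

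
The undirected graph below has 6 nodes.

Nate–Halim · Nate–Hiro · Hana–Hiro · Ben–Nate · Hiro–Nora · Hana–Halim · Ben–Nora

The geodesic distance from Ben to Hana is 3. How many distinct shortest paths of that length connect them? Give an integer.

3

The shortest distance is 3. The length-3 paths are: Ben–Nate–Halim–Hana; Ben–Nora–Hiro–Hana; Ben–Nate–Hiro–Hana.
That gives 3 distinct shortest paths.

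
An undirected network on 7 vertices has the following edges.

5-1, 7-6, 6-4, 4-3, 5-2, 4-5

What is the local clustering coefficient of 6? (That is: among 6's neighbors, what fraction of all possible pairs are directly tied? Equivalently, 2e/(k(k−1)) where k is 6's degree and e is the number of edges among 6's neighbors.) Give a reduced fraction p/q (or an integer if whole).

0

6's neighbors: 4 and 7 (k = 2).
Possible neighbor pairs: C(2,2) = 1. Edges among them: none → e = 0.
Clustering(6) = 0/1.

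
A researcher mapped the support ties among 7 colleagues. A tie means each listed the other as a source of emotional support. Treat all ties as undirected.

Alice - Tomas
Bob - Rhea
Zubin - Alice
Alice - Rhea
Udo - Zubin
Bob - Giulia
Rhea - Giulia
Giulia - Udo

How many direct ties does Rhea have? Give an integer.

Rhea is directly tied to Alice, Bob, and Giulia. That is 3 neighbors, so the degree of Rhea is 3.

3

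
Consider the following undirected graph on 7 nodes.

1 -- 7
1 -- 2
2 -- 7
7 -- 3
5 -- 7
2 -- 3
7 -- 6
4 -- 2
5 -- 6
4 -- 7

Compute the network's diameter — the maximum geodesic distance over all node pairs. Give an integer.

2

Eccentricity of each node (its greatest distance to any other): 1:2, 2:2, 3:2, 4:2, 5:2, 6:2, 7:1.
The maximum eccentricity is 2, realized for instance by the pair 3–6 via 3 – 7 – 6. So the diameter is 2.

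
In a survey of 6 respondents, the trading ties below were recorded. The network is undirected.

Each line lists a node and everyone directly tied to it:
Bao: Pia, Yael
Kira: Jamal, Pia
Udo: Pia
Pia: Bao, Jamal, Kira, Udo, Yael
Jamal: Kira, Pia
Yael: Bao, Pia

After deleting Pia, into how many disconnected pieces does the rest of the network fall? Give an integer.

Without Pia, the remaining ties split the others into: {Bao, Yael}; {Jamal, Kira}; {Udo}.
That's 3 separate components.

3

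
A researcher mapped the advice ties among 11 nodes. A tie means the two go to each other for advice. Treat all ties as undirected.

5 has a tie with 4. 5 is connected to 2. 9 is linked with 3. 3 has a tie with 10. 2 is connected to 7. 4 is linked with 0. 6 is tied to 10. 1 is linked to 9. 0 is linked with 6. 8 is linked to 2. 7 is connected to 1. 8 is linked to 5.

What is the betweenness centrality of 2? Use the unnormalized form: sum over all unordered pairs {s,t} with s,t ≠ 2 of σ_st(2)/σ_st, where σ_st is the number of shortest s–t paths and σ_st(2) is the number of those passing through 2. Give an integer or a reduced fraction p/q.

12

Pairs whose geodesics pass through 2 — 7–6: 1/2; 7–0: 1; 7–4: 1; 7–5: 1; 7–8: 1; 1–0: 1/2; 1–4: 1; 1–5: 1; 1–8: 1; 9–4: 1/2; 9–5: 1; 9–8: 1; 3–5: 1/2; 3–8: 1.
All other pairs contribute 0.
Summing the contributions gives betweenness(2) = 12.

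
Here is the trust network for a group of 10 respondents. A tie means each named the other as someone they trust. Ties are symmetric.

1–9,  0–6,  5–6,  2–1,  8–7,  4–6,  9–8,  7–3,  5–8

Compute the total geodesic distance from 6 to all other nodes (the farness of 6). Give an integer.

24

Distances from 6: 0:1, 1:4, 2:5, 3:4, 4:1, 5:1, 7:3, 8:2, 9:3.
Sum = 1 + 4 + 5 + 4 + 1 + 1 + 3 + 2 + 3 = 24.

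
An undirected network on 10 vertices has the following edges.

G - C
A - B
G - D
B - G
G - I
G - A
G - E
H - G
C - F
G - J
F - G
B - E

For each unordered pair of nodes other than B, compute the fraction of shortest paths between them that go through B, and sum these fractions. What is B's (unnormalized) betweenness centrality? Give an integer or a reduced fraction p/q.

Pairs whose geodesics pass through B — A–E: 1/2.
All other pairs contribute 0.
Summing the contributions gives betweenness(B) = 1/2.

1/2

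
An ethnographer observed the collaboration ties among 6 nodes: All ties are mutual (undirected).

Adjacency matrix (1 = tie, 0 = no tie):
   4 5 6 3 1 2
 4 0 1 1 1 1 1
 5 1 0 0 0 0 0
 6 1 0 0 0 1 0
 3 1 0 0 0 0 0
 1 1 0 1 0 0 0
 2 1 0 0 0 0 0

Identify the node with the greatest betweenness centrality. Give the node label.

4

Unnormalized betweenness of each node: 1:0, 2:0, 3:0, 4:9, 5:0, 6:0.
4 has the largest value, 9, making it the main broker — the node through which the most shortest paths run.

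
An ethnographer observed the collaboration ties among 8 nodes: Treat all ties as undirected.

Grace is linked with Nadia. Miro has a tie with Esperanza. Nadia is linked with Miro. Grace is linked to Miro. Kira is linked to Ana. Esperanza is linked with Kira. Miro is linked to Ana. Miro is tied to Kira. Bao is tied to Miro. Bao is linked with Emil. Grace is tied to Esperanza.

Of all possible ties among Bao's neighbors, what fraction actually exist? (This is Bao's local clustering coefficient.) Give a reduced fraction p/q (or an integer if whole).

Bao's neighbors: Emil and Miro (k = 2).
Possible neighbor pairs: C(2,2) = 1. Edges among them: none → e = 0.
Clustering(Bao) = 0/1.

0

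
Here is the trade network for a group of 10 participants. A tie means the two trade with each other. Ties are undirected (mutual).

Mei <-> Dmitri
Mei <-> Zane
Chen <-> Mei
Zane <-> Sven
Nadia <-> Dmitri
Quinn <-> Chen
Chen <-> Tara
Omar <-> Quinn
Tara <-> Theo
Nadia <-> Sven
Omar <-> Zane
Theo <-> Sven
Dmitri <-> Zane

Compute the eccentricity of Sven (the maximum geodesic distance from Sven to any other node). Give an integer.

3

Distances from Sven: Chen:3, Dmitri:2, Mei:2, Nadia:1, Omar:2, Quinn:3, Tara:2, Theo:1, Zane:1.
The largest is 3 (to Quinn and Chen), so the eccentricity of Sven is 3.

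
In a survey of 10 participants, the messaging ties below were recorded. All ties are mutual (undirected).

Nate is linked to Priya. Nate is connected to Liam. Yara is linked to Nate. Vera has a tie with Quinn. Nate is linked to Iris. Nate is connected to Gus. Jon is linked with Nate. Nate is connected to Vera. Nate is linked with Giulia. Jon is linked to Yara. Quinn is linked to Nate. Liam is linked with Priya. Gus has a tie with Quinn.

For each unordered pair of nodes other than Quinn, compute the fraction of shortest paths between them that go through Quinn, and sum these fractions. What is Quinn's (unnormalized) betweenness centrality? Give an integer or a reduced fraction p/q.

1/2

Pairs whose geodesics pass through Quinn — Vera–Gus: 1/2.
All other pairs contribute 0.
Summing the contributions gives betweenness(Quinn) = 1/2.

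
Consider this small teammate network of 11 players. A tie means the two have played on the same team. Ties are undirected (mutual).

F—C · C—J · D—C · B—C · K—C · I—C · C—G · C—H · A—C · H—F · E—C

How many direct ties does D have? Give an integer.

1

D is directly tied to C. That is 1 neighbor, so the degree of D is 1.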